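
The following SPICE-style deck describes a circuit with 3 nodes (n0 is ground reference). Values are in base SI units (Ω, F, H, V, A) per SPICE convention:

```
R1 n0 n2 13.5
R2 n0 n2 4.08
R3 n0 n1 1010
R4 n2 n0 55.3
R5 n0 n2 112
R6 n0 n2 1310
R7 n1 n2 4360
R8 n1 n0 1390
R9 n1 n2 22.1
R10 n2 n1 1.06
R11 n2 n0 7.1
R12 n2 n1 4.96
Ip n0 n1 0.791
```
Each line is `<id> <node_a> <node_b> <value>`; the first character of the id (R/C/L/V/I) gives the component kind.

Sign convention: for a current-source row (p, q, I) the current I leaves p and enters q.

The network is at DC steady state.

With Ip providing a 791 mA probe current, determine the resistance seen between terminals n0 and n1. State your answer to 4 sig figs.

R_eq = 2.876 Ω

MNA unknowns: 2 node voltages V₁..V_2
R1: Y=0.07407 on G[0,2]
R2: Y=0.2451 on G[0,2]
R3: Y=0.0009901 on G[0,1]
R4: Y=0.01808 on G[2,0]
R5: Y=0.008929 on G[0,2]
R6: Y=0.0007634 on G[0,2]
R7: Y=0.0002294 on G[1,2]
R8: Y=0.0007194 on G[1,0]
R9: Y=0.04525 on G[1,2]
R10: Y=0.9434 on G[2,1]
R11: Y=0.1408 on G[2,0]
R12: Y=0.2016 on G[2,1]
Ip: z[0]−=0.791, z[1]+=0.791
solve → V1=2.275, V2=1.614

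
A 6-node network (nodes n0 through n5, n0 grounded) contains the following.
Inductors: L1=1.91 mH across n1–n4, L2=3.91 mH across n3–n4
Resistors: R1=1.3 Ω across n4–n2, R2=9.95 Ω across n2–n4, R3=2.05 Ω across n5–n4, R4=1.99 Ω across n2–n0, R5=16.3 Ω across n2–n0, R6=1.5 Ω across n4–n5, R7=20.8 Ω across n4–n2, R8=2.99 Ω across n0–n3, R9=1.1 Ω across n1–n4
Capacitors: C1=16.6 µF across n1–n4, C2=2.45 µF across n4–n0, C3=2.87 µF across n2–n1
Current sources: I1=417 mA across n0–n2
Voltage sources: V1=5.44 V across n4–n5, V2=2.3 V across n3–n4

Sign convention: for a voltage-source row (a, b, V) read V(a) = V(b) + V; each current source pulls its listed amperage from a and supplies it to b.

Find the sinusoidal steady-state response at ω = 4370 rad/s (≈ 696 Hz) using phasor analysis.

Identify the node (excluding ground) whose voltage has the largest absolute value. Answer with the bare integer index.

Apply KCL at each of the 5 non-ground nodes and solve the resulting linear system.
Node n1: branches {L1, C1, C3, R9} → V_1 = -0.7470+0.02344j
Node n2: branches {R1, R2, R4, R5, I1, R7, C3} → V_2 = -0.1814+0.004903j
Node n3: branches {R8, L2, V2} → V_3 = 1.553+0.01564j
Node n4: branches {L1, R1, R2, C1, R3, R6, C2, R7, L2, R9, V1, V2} → V_4 = -0.7469+0.01564j
Node n5: branches {R3, R6, V1} → V_5 = -6.187+0.01564j
Source currents: i(V1)=-6.280+0.000j, i(V2)=-0.5194+0.1294j

5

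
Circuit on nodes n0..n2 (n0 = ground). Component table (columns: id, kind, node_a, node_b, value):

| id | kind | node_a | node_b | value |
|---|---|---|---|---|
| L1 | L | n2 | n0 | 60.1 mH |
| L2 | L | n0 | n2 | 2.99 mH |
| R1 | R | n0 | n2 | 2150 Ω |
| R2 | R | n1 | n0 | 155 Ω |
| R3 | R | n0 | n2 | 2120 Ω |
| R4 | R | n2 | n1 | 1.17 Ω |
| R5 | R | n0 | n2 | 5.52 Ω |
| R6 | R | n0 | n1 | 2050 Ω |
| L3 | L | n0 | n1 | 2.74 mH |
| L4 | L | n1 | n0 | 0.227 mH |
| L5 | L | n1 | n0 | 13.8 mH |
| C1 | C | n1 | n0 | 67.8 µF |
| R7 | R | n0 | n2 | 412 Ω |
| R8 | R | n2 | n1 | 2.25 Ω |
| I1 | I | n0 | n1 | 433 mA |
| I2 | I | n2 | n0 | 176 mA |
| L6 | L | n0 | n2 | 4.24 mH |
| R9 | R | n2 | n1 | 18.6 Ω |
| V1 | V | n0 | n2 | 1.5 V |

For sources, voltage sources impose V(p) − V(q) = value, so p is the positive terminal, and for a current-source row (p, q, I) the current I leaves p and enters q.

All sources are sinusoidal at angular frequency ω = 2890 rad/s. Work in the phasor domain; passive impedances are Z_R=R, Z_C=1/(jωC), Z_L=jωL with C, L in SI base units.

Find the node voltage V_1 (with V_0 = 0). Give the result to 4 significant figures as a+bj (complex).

-0.5375-0.5849j V

Element admittances at ω=2890 rad/s:
  Y(L1) = 0.000-0.005757j S between n2,n0
  Y(L2) = 0.000-0.1157j S between n0,n2
  Y(R1) = 0.0004651+0.000j S between n0,n2
  Y(R2) = 0.006452+0.000j S between n1,n0
  Y(R3) = 0.0004717+0.000j S between n0,n2
  Y(R4) = 0.8547+0.000j S between n2,n1
  Y(R5) = 0.1812+0.000j S between n0,n2
  Y(R6) = 0.0004878+0.000j S between n0,n1
  Y(L3) = 0.000-0.1263j S between n0,n1
  Y(L4) = 0.000-1.524j S between n1,n0
  Y(L5) = 0.000-0.02507j S between n1,n0
  Y(C1) = 0.000+0.1959j S between n1,n0
  Y(R7) = 0.002427+0.000j S between n0,n2
  Y(R8) = 0.4444+0.000j S between n2,n1
  I1: injects 0.433 A into n1 (from n0)
  I2: injects 0.176 A into n0 (from n2)
  Y(L6) = 0.000-0.08161j S between n0,n2
  Y(R9) = 0.05376+0.000j S between n2,n1
  V1: constraint V(n0)−V(n2) = 1.5
Assemble and solve the 3×3 MNA system:
  V(n1)=-0.5375-0.5849j  V(n2)=-1.500+0.000j
  i(V1)=-1.403+1.096j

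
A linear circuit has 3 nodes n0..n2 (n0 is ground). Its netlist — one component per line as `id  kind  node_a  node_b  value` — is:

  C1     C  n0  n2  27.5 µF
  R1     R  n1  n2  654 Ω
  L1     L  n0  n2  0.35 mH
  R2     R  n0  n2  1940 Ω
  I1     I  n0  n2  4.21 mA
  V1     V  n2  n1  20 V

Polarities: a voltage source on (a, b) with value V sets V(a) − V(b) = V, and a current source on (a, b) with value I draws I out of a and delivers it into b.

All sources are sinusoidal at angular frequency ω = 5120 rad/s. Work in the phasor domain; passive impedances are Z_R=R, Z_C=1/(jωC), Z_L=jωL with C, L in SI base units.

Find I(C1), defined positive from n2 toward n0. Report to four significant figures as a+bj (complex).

-0.001421+1.755e-06j A

Element admittances at ω=5120 rad/s:
  Y(C1) = 0.000+0.1408j S between n0,n2
  Y(R1) = 0.001529+0.000j S between n1,n2
  Y(L1) = 0.000-0.5580j S between n0,n2
  Y(R2) = 0.0005155+0.000j S between n0,n2
  I1: injects 0.00421 A into n2 (from n0)
  V1: constraint V(n2)−V(n1) = 20
Assemble and solve the 3×3 MNA system:
  V(n1)=-20.00+0.01009j  V(n2)=1.247e-05+0.01009j
  i(V1)=-0.03058+0.000j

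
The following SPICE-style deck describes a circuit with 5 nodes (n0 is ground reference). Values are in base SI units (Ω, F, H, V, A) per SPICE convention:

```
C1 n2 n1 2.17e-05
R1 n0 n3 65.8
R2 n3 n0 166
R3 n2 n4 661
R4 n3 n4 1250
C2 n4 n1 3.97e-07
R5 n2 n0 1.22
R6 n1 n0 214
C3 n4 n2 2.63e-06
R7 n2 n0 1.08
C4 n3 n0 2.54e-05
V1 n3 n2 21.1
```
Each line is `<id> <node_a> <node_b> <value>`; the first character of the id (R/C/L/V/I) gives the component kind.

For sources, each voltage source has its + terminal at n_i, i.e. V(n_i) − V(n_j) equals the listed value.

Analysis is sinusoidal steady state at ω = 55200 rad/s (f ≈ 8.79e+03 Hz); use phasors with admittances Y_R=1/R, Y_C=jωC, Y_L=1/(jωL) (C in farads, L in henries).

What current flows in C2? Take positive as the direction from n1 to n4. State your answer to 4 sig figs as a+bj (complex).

Apply KCL at each of the 4 non-ground nodes and solve the resulting linear system.
Node n1: branches {C1, C2, R6} → V_1 = -8.243-10.18j
Node n2: branches {C1, R3, R5, C3, R7, V1} → V_2 = -8.282-10.14j
Node n3: branches {R1, R2, R4, C4, V1} → V_3 = 12.82-10.14j
Node n4: branches {R3, R4, C2, C3} → V_4 = -8.276-10.25j
Source currents: i(V1)=-14.51-17.76j

-0.001575+0.0007127j A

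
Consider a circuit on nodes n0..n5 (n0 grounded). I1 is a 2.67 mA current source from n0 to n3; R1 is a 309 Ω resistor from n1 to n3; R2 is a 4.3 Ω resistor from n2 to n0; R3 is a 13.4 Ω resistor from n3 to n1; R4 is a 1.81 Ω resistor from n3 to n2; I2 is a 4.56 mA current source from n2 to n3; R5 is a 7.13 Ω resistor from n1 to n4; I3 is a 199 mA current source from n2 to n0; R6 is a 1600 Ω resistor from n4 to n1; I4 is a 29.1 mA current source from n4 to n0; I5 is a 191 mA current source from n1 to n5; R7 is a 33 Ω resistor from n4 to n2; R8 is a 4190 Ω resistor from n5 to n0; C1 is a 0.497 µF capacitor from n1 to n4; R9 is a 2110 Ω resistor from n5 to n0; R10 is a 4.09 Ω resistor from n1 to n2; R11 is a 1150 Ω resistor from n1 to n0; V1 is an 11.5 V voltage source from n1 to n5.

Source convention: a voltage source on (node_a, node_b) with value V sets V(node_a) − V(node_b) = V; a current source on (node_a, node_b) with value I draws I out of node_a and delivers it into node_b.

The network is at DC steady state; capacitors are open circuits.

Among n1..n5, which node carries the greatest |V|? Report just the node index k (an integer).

MNA unknowns: 5 node voltages V₁..V_5 plus 1 source current (V1)
I1: z[0]−=0.00267, z[3]+=0.00267
R1: Y=0.003236 on G[1,3]
R2: Y=0.2326 on G[2,0]
R3: Y=0.07463 on G[3,1]
R4: Y=0.5525 on G[3,2]
I2: z[2]−=0.00456, z[3]+=0.00456
R5: Y=0.1403 on G[1,4]
I3: z[2]−=0.199, z[0]+=0.199
R6: Y=0.0006250 on G[4,1]
I4: z[4]−=0.0291, z[0]+=0.0291
I5: z[1]−=0.191, z[5]+=0.191
R7: Y=0.03030 on G[4,2]
R8: Y=0.0002387 on G[5,0]
C1: Y=0.000 on G[1,4]
R9: Y=0.0004739 on G[5,0]
R10: Y=0.2445 on G[1,2]
R11: Y=0.0008696 on G[1,0]
V1: row V1−V5=11.5, i_V1 at 1,5
solve → V1=-0.9670, V2=-0.9275, V3=-0.9209, V4=-1.130, V5=-12.47
aux → i_V1=-0.1999

5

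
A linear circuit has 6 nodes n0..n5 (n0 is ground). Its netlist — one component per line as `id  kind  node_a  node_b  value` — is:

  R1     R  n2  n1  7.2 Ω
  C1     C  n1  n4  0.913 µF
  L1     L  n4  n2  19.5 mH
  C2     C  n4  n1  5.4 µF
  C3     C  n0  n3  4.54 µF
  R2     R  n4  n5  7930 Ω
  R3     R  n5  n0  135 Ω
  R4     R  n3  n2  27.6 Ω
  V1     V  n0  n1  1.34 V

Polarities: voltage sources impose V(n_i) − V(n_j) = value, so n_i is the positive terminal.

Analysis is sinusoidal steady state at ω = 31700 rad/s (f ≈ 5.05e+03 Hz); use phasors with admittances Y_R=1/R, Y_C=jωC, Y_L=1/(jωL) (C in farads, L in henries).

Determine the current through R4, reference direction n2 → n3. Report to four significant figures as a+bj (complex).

Element admittances at ω=31700 rad/s:
  Y(R1) = 0.1389+0.000j S between n2,n1
  Y(C1) = 0.000+0.02894j S between n1,n4
  Y(L1) = 0.000-0.001618j S between n4,n2
  Y(C2) = 0.000+0.1712j S between n4,n1
  Y(C3) = 0.000+0.1439j S between n0,n3
  Y(R2) = 0.0001261+0.000j S between n4,n5
  Y(R3) = 0.007407+0.000j S between n5,n0
  Y(R4) = 0.03623+0.000j S between n3,n2
  V1: constraint V(n0)−V(n1) = 1.34
Assemble and solve the 6×6 MNA system:
  V(n1)=-1.340+0.000j  V(n2)=-1.074+0.05576j  V(n3)=-0.05080+0.2575j  V(n4)=-1.342-0.001293j  V(n5)=-0.02247-2.164e-05j
  i(V1)=-0.03723-0.007311j

-0.03707-0.007311j A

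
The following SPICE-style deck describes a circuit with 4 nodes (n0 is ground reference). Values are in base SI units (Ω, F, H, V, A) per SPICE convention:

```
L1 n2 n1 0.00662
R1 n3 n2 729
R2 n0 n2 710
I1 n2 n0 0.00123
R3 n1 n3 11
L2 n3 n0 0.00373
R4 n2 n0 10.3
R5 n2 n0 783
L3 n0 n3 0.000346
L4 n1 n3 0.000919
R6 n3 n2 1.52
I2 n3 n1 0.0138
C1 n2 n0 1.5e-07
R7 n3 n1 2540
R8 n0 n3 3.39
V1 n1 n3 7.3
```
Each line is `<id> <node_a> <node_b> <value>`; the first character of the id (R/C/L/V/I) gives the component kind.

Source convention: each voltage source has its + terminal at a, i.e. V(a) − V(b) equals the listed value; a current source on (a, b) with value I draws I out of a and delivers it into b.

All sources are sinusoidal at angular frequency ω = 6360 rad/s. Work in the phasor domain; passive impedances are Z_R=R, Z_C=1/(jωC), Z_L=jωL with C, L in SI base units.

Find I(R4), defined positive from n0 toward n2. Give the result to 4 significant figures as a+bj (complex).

0.002075+0.02049j A

Element admittances at ω=6360 rad/s:
  Y(L1) = 0.000-0.02375j S between n2,n1
  Y(R1) = 0.001372+0.000j S between n3,n2
  Y(R2) = 0.001408+0.000j S between n0,n2
  I1: injects 0.00123 A into n0 (from n2)
  Y(R3) = 0.09091+0.000j S between n1,n3
  Y(L2) = 0.000-0.04215j S between n3,n0
  Y(R4) = 0.09709+0.000j S between n2,n0
  Y(R5) = 0.001277+0.000j S between n2,n0
  Y(L3) = 0.000-0.4544j S between n0,n3
  Y(L4) = 0.000-0.1711j S between n1,n3
  Y(R6) = 0.6579+0.000j S between n3,n2
  I2: injects 0.0138 A into n1 (from n3)
  Y(C1) = 0.000+0.0009540j S between n2,n0
  Y(R7) = 0.0003937+0.000j S between n3,n1
  Y(R8) = 0.2950+0.000j S between n0,n3
  V1: constraint V(n1)−V(n3) = 7.3
Assemble and solve the 4×4 MNA system:
  V(n1)=7.269+0.01968j  V(n2)=-0.02137-0.2110j  V(n3)=-0.03075+0.01968j
  i(V1)=-0.6582+1.422j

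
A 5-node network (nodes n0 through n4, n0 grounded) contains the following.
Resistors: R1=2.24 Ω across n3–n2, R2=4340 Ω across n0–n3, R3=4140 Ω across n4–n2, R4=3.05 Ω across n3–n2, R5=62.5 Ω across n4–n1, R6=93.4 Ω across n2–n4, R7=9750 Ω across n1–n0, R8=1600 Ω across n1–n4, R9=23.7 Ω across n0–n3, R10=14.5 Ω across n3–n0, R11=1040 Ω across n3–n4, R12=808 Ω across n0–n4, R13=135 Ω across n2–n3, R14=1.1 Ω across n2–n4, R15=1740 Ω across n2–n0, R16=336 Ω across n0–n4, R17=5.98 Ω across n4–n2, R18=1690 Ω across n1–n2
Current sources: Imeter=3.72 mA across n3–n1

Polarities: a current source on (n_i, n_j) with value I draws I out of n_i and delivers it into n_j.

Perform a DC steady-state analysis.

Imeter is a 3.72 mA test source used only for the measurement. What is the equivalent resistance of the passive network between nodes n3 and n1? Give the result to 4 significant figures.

R_eq = 59.83 Ω

Apply KCL at each of the 4 non-ground nodes and solve the resulting linear system.
Node n1: branches {R5, R7, R8, R18, Imeter} → V_1 = 0.2221
Node n2: branches {R1, R3, R4, R6, R13, R14, R15, R17, R18} → V_2 = 0.004170
Node n3: branches {R1, R2, R4, R9, R10, R11, R13, Imeter} → V_3 = -0.0005065
Node n4: branches {R3, R5, R6, R8, R11, R12, R14, R16, R17} → V_4 = 0.007417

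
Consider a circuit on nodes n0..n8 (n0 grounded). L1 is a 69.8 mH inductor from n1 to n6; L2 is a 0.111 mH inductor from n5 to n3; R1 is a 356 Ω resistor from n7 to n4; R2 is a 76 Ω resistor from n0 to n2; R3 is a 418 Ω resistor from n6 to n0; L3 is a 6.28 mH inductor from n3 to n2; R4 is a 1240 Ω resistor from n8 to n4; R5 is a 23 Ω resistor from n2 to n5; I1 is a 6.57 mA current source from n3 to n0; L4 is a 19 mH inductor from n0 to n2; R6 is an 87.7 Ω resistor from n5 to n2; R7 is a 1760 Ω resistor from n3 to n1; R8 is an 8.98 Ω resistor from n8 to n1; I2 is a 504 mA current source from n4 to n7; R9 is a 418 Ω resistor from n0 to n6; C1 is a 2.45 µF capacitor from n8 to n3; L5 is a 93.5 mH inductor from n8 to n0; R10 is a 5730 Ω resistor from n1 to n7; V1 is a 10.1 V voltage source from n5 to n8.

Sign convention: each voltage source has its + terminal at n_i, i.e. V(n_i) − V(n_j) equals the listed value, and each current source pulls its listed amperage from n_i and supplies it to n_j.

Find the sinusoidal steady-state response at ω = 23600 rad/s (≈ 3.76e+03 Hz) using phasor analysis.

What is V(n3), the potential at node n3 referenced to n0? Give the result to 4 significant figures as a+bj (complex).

Apply KCL at each of the 8 non-ground nodes and solve the resulting linear system.
Node n1: branches {L1, R7, R8, R10} → V_1 = -10.12-0.8933j
Node n2: branches {R2, L3, R5, L4, R6} → V_2 = -0.2272-0.8516j
Node n3: branches {L2, L3, I1, R7, C1} → V_3 = 1.455-0.8797j
Node n4: branches {R1, R4, I2} → V_4 = -40.73-0.8488j
Node n5: branches {L2, R5, R6, V1} → V_5 = -0.3128-0.8397j
Node n6: branches {L1, R3, R9} → V_6 = -0.2719+1.250j
Node n7: branches {R1, I2, R10} → V_7 = 130.0-0.8514j
Node n8: branches {R4, R8, C1, L5, V1} → V_8 = -10.41-0.8397j
Source currents: i(V1)=-0.01057-0.6755j

1.455-0.8797j V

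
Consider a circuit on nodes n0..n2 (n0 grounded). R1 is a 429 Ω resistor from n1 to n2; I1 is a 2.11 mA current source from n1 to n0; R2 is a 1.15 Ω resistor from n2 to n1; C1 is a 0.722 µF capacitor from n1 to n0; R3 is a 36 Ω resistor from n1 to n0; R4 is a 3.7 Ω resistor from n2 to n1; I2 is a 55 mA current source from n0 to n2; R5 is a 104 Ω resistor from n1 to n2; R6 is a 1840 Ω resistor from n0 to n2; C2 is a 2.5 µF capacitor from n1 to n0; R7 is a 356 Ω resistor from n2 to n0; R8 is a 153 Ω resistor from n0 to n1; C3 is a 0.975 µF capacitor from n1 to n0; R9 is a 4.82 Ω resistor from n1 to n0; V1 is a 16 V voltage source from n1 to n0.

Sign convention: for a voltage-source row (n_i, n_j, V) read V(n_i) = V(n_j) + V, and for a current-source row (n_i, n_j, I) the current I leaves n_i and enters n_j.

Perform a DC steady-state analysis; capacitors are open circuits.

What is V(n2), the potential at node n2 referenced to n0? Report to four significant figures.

MNA unknowns: 2 node voltages V₁..V_2 plus 1 source current (V1)
R1: Y=0.002331 on G[1,2]
I1: z[1]−=0.00211, z[0]+=0.00211
R2: Y=0.8696 on G[2,1]
C1: Y=0.000 on G[1,0]
R3: Y=0.02778 on G[1,0]
R4: Y=0.2703 on G[2,1]
I2: z[0]−=0.055, z[2]+=0.055
R5: Y=0.009615 on G[1,2]
R6: Y=0.0005435 on G[0,2]
C2: Y=0.000 on G[1,0]
R7: Y=0.002809 on G[2,0]
R8: Y=0.006536 on G[0,1]
C3: Y=0.000 on G[1,0]
R9: Y=0.2075 on G[1,0]
V1: row V1−V0=16, i_V1 at 1,0
solve → V1=16.00, V2=16.00
aux → i_V1=-3.869

16.00 V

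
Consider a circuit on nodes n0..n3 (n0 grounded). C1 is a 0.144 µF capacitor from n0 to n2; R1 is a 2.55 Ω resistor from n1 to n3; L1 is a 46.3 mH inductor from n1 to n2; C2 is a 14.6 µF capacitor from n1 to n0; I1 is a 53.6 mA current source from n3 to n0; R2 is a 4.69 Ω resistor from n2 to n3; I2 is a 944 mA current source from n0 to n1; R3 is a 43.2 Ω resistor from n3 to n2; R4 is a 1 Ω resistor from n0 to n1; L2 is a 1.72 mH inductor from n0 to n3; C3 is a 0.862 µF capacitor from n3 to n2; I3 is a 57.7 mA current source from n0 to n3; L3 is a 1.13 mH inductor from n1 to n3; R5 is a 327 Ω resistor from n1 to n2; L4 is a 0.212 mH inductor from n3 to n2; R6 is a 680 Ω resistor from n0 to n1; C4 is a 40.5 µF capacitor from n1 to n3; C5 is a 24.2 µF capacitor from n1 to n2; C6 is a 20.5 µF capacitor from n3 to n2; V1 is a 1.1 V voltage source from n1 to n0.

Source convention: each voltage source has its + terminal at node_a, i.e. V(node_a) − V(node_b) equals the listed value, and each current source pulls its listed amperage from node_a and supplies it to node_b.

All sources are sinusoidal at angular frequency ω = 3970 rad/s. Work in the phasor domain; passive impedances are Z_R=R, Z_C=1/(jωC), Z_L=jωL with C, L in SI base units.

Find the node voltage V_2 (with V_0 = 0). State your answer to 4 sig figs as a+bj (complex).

Element admittances at ω=3970 rad/s:
  Y(C1) = 0.000+0.0005717j S between n0,n2
  Y(R1) = 0.3922+0.000j S between n1,n3
  Y(L1) = 0.000-0.005440j S between n1,n2
  Y(C2) = 0.000+0.05796j S between n1,n0
  I1: injects 0.0536 A into n0 (from n3)
  Y(R2) = 0.2132+0.000j S between n2,n3
  I2: injects 0.944 A into n1 (from n0)
  Y(R3) = 0.02315+0.000j S between n3,n2
  Y(R4) = 1.000+0.000j S between n0,n1
  Y(L2) = 0.000-0.1464j S between n0,n3
  Y(C3) = 0.000+0.003422j S between n3,n2
  I3: injects 0.0577 A into n3 (from n0)
  Y(L3) = 0.000-0.2229j S between n1,n3
  Y(R5) = 0.003058+0.000j S between n1,n2
  Y(L4) = 0.000-1.188j S between n3,n2
  Y(R6) = 0.001471+0.000j S between n0,n1
  Y(C4) = 0.000+0.1608j S between n1,n3
  Y(C5) = 0.000+0.09607j S between n1,n2
  Y(C6) = 0.000+0.08138j S between n3,n2
  V1: constraint V(n1)−V(n0) = 1.1
Assemble and solve the 4×4 MNA system:
  V(n1)=1.100+0.000j  V(n2)=1.007+0.4115j  V(n3)=1.006+0.3776j
  i(V1)=-0.2086+0.08300j

1.007+0.4115j V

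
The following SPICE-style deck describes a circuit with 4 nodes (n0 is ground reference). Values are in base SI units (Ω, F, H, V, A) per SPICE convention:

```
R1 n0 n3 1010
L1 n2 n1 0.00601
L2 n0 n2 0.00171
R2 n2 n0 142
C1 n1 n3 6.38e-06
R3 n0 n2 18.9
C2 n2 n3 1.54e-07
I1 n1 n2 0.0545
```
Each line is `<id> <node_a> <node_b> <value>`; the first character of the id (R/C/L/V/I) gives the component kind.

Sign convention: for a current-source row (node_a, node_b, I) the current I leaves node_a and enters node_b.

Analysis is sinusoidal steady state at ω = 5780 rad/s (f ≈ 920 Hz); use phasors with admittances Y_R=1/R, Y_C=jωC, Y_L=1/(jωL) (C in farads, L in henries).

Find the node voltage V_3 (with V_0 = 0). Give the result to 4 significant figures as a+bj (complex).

Element admittances at ω=5780 rad/s:
  Y(R1) = 0.0009901+0.000j S between n0,n3
  Y(L1) = 0.000-0.02879j S between n2,n1
  Y(L2) = 0.000-0.1012j S between n0,n2
  Y(R2) = 0.007042+0.000j S between n2,n0
  Y(C1) = 0.000+0.03688j S between n1,n3
  Y(R3) = 0.05291+0.000j S between n0,n2
  Y(C2) = 0.000+0.0008901j S between n2,n3
  I1: injects 0.0545 A into n2 (from n1)
Assemble and solve the 3×3 MNA system:
  V(n1)=-0.07933-1.943j  V(n2)=-0.01362+0.008347j  V(n3)=-0.02804-1.898j

-0.02804-1.898j V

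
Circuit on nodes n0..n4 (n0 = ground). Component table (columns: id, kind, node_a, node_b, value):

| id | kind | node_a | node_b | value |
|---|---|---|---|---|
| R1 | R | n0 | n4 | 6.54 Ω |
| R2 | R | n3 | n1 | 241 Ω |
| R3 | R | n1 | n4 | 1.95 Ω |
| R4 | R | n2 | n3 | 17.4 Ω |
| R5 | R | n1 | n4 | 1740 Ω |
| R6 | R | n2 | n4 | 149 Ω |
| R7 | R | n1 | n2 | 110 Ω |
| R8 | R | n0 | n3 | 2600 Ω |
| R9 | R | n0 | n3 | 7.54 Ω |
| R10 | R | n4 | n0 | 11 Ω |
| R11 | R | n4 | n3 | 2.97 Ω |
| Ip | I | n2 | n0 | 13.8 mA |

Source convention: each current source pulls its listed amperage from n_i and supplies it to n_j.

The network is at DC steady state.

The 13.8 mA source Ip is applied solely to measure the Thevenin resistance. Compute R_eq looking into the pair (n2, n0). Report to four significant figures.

R_eq = 16.76 Ω

Apply KCL at each of the 4 non-ground nodes and solve the resulting linear system.
Node n1: branches {R2, R3, R5, R7} → V_1 = -0.03536
Node n2: branches {R4, R6, R7, Ip} → V_2 = -0.2313
Node n3: branches {R2, R4, R8, R9, R11} → V_3 = -0.04545
Node n4: branches {R1, R3, R5, R6, R10, R11} → V_4 = -0.03181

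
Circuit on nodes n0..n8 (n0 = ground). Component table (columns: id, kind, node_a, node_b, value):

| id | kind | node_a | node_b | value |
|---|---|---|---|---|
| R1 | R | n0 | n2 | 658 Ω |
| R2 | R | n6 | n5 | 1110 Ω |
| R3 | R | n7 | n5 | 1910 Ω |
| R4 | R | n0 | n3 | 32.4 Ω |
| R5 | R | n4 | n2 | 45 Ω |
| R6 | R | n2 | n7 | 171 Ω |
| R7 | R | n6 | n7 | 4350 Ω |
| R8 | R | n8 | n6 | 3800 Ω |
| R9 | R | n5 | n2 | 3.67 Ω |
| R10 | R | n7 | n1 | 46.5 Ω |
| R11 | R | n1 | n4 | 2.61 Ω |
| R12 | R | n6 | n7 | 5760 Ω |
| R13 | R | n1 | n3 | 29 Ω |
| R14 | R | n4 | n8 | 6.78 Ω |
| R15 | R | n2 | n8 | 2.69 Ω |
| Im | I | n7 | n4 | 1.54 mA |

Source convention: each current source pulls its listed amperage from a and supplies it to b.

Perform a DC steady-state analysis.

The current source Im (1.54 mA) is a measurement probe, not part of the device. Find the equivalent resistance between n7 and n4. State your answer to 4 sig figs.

R_eq = 37.45 Ω

Apply KCL at each of the 8 non-ground nodes and solve the resulting linear system.
Node n1: branches {R10, R11, R13} → V_1 = -1.793e-05
Node n2: branches {R1, R5, R6, R9, R15} → V_2 = 0.0001922
Node n3: branches {R4, R13} → V_3 = -9.464e-06
Node n4: branches {R5, R11, R14, Im} → V_4 = 0.003046
Node n5: branches {R2, R3, R9} → V_5 = 4.116e-05
Node n6: branches {R2, R7, R8, R12} → V_6 = -0.01387
Node n7: branches {R3, R6, R7, R10, R12, Im} → V_7 = -0.05463
Node n8: branches {R8, R14, R15} → V_8 = 0.0009954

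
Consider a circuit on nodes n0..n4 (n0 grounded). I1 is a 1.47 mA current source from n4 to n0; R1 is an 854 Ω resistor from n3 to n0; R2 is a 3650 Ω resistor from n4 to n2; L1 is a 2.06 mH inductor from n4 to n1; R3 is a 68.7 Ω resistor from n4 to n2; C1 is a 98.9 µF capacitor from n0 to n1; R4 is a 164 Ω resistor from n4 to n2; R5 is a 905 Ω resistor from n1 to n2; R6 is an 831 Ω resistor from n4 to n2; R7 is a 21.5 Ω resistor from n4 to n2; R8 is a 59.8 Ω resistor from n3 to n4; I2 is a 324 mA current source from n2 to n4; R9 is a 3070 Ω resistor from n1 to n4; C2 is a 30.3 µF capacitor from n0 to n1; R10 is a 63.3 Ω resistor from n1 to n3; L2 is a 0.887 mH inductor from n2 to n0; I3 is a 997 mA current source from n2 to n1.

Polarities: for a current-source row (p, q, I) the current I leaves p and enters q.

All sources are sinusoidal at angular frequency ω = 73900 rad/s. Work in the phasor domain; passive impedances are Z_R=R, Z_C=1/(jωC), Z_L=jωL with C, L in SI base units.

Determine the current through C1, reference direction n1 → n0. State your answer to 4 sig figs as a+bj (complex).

MNA unknowns: 4 node voltages V₁..V_4
I1: z[4]−=0.00147, z[0]+=0.00147
R1: Y=0.001171+0.000j on G[3,0]
R2: Y=0.0002740+0.000j on G[4,2]
L1: Y=0.000-0.006569j on G[4,1]
R3: Y=0.01456+0.000j on G[4,2]
C1: Y=0.000+7.309j on G[0,1]
R4: Y=0.006098+0.000j on G[4,2]
R5: Y=0.001105+0.000j on G[1,2]
R6: Y=0.001203+0.000j on G[4,2]
R7: Y=0.04651+0.000j on G[4,2]
R8: Y=0.01672+0.000j on G[3,4]
I2: z[2]−=0.324, z[4]+=0.324
R9: Y=0.0003257+0.000j on G[1,4]
C2: Y=0.000+2.239j on G[0,1]
R10: Y=0.01580+0.000j on G[1,3]
L2: Y=0.000-0.01526j on G[2,0]
I3: z[2]−=0.997, z[1]+=0.997
solve → V1=-0.02993-0.06710j, V2=-20.18-41.69j, V3=-5.238-18.83j, V4=-10.52-37.88j

0.4904-0.2188j A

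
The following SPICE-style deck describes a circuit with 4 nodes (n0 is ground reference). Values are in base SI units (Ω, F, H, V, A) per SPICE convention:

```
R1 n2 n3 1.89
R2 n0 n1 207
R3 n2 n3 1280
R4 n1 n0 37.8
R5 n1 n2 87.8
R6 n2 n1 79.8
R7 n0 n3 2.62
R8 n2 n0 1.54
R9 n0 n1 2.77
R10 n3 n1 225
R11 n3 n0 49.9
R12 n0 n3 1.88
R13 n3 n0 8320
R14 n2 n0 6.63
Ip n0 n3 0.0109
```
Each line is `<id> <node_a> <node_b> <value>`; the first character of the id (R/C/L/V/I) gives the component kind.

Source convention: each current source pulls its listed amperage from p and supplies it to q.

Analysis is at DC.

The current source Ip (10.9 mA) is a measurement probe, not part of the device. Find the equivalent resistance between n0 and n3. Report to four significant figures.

Element admittances at DC:
  Y(R1) = 0.5291 S between n2,n3
  Y(R2) = 0.004831 S between n0,n1
  Y(R3) = 0.0007813 S between n2,n3
  Y(R4) = 0.02646 S between n1,n0
  Y(R5) = 0.01139 S between n1,n2
  Y(R6) = 0.01253 S between n2,n1
  Y(R7) = 0.3817 S between n0,n3
  Y(R8) = 0.6494 S between n2,n0
  Y(R9) = 0.3610 S between n0,n1
  Y(R10) = 0.004444 S between n3,n1
  Y(R11) = 0.02004 S between n3,n0
  Y(R12) = 0.5319 S between n0,n3
  Y(R13) = 0.0001202 S between n3,n0
  Y(R14) = 0.1508 S between n2,n0
  Ip: injects 0.0109 A into n3 (from n0)
Assemble and solve the 3×3 MNA system:
  V(n1)=0.0002841  V(n2)=0.003390  V(n3)=0.008649

R_eq = 0.7935 Ω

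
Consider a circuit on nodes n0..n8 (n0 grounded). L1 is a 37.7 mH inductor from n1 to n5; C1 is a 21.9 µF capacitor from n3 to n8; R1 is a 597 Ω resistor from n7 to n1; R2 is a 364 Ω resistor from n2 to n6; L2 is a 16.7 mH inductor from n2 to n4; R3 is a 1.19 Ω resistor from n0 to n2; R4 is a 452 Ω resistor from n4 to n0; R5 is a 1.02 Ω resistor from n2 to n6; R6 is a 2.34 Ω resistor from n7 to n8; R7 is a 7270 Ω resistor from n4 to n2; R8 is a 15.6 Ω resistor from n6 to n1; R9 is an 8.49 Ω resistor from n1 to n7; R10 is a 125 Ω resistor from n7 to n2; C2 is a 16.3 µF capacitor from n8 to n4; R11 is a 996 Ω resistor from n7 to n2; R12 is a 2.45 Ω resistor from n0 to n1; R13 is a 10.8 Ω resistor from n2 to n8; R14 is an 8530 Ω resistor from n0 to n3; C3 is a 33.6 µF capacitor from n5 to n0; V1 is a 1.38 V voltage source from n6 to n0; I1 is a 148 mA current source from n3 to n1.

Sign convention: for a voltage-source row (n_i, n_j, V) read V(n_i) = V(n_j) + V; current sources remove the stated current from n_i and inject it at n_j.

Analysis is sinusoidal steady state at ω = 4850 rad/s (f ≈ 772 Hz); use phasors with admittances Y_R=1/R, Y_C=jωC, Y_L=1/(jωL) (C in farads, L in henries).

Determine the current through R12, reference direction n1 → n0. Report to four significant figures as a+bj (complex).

0.1572-0.003119j A

Element admittances at ω=4850 rad/s:
  Y(L1) = 0.000-0.005469j S between n1,n5
  Y(C1) = 0.000+0.1062j S between n3,n8
  Y(R1) = 0.001675+0.000j S between n7,n1
  Y(R2) = 0.002747+0.000j S between n2,n6
  Y(L2) = 0.000-0.01235j S between n2,n4
  Y(R3) = 0.8403+0.000j S between n0,n2
  Y(R4) = 0.002212+0.000j S between n4,n0
  Y(R5) = 0.9804+0.000j S between n2,n6
  Y(R6) = 0.4274+0.000j S between n7,n8
  Y(R7) = 0.0001376+0.000j S between n4,n2
  Y(R8) = 0.06410+0.000j S between n6,n1
  Y(R9) = 0.1178+0.000j S between n1,n7
  Y(R10) = 0.008000+0.000j S between n7,n2
  Y(C2) = 0.000+0.07906j S between n8,n4
  Y(R11) = 0.001004+0.000j S between n7,n2
  Y(R12) = 0.4082+0.000j S between n0,n1
  Y(R13) = 0.09259+0.000j S between n2,n8
  Y(R14) = 0.0001172+0.000j S between n0,n3
  Y(C3) = 0.000+0.1630j S between n5,n0
  V1: constraint V(n6)−V(n0) = 1.38
  I1: injects 0.148 A into n1 (from n3)
Assemble and solve the 9×9 MNA system:
  V(n1)=0.3851-0.007641j  V(n2)=0.6933+0.003210j  V(n3)=-0.2175+1.322j  V(n4)=-0.3809-0.09945j  V(n5)=-0.01337+0.0002654j  V(n6)=1.380+0.000j  V(n7)=-0.07212-0.05609j  V(n8)=-0.2161-0.07089j
  i(V1)=-0.7389+0.002666j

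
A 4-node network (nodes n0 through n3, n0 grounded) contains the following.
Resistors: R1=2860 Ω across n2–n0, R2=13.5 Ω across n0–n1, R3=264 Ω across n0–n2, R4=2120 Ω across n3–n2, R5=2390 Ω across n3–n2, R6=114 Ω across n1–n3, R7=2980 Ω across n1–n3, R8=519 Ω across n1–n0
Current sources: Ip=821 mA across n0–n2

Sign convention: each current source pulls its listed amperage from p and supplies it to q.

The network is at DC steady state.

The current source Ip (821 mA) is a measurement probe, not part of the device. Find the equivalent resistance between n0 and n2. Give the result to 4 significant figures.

R_eq = 202.4 Ω

Apply KCL at each of the 3 non-ground nodes and solve the resulting linear system.
Node n1: branches {R2, R6, R7, R8} → V_1 = 1.754
Node n2: branches {R1, R3, R4, R5, Ip} → V_2 = 166.2
Node n3: branches {R4, R5, R6, R7} → V_3 = 16.40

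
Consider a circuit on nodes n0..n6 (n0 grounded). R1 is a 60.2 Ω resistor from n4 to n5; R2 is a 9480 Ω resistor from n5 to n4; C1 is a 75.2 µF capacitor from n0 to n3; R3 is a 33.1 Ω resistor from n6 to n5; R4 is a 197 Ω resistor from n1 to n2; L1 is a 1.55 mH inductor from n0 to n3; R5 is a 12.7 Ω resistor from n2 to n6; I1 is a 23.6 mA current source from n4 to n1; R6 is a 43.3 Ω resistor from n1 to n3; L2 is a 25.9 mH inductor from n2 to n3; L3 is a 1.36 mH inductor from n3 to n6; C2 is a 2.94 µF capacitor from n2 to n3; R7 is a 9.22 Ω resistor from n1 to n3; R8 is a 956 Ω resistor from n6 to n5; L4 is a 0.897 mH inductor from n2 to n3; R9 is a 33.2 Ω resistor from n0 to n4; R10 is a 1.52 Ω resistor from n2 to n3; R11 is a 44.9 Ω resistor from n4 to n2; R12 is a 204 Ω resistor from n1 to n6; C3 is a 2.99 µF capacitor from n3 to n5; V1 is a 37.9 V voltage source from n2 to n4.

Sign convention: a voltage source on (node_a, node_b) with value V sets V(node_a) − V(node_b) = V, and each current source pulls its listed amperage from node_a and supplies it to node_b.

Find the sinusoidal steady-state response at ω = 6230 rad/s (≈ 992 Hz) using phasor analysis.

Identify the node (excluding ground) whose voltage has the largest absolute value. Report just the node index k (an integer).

MNA unknowns: 6 node voltages V₁..V_6 plus 1 source current (V1)
R1: Y=0.01661+0.000j on G[4,5]
R2: Y=0.0001055+0.000j on G[5,4]
C1: Y=0.000+0.4685j on G[0,3]
R3: Y=0.03021+0.000j on G[6,5]
R4: Y=0.005076+0.000j on G[1,2]
L1: Y=0.000-0.1036j on G[0,3]
R5: Y=0.07874+0.000j on G[2,6]
I1: z[4]−=0.0236, z[1]+=0.0236
R6: Y=0.02309+0.000j on G[1,3]
L2: Y=0.000-0.006197j on G[2,3]
L3: Y=0.000-0.1180j on G[3,6]
C2: Y=0.000+0.01832j on G[2,3]
R7: Y=0.1085+0.000j on G[1,3]
R8: Y=0.001046+0.000j on G[6,5]
L4: Y=0.000-0.1789j on G[2,3]
R9: Y=0.03012+0.000j on G[0,4]
R10: Y=0.6579+0.000j on G[2,3]
R11: Y=0.02227+0.000j on G[4,2]
R12: Y=0.004902+0.000j on G[1,6]
C3: Y=0.000+0.01863j on G[3,5]
V1: row V2−V4=37.9, i_V1 at 2,4
solve → V1=0.3631-2.964j, V2=1.862-2.436j, V3=0.2011-2.974j, V4=-36.04-2.436j, V5=-11.82+1.709j, V6=-1.654-3.237j
aux → i_V1=-2.311-0.1427j

4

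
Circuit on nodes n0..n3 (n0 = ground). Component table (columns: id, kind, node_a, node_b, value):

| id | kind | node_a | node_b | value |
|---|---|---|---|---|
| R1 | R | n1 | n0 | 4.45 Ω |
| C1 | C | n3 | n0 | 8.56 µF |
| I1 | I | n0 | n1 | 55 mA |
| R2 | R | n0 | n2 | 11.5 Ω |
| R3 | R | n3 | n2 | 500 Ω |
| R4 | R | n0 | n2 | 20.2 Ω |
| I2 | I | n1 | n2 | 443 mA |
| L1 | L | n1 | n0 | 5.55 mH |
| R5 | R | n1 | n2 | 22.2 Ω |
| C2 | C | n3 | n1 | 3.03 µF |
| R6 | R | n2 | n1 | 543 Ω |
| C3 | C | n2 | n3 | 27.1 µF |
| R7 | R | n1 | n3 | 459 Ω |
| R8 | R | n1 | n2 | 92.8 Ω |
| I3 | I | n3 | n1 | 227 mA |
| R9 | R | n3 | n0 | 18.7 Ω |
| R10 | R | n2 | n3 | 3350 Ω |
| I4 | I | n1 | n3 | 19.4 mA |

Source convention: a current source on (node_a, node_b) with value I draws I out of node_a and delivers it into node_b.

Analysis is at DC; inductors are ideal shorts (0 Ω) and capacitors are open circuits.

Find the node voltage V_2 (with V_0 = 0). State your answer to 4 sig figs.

MNA unknowns: 3 node voltages V₁..V_3 plus 1 source current (L1)
R1: Y=0.2247 on G[1,0]
C1: Y=0.000 on G[3,0]
I1: z[0]−=0.055, z[1]+=0.055
R2: Y=0.08696 on G[0,2]
R3: Y=0.002000 on G[3,2]
R4: Y=0.04950 on G[0,2]
I2: z[1]−=0.443, z[2]+=0.443
L1: row V1−V0=0, i_L1 at 1,0
R5: Y=0.04505 on G[1,2]
C2: Y=0.000 on G[3,1]
R6: Y=0.001842 on G[2,1]
C3: Y=0.000 on G[2,3]
R7: Y=0.002179 on G[1,3]
R8: Y=0.01078 on G[1,2]
I3: z[3]−=0.227, z[1]+=0.227
R9: Y=0.05348 on G[3,0]
R10: Y=0.0002985 on G[2,3]
I4: z[1]−=0.0194, z[3]+=0.0194
solve → V1=0.000, V2=2.214, V3=-3.494
aux → i_L1=-0.06032

2.214 V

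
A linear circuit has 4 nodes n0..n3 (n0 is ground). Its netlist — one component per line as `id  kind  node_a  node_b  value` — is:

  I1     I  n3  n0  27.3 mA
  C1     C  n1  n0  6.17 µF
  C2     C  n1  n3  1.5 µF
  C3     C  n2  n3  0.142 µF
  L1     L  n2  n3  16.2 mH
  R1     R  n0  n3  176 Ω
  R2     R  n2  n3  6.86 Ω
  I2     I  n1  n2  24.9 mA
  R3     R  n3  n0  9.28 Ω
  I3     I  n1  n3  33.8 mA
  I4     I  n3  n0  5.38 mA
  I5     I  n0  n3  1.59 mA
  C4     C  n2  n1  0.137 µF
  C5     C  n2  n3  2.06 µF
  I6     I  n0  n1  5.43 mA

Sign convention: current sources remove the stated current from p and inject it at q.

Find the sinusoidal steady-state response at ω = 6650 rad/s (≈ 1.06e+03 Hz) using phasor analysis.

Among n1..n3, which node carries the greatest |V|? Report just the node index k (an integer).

Apply KCL at each of the 3 non-ground nodes and solve the resulting linear system.
Node n1: branches {C1, C2, I2, I3, C4, I6} → V_1 = 0.03307+1.023j
Node n2: branches {C3, L1, R2, I2, C4, C5} → V_2 = 0.3080-0.01971j
Node n3: branches {I1, C2, C3, L1, R1, R2, R3, I3, I4, I5, C5} → V_3 = 0.1440-0.01196j

1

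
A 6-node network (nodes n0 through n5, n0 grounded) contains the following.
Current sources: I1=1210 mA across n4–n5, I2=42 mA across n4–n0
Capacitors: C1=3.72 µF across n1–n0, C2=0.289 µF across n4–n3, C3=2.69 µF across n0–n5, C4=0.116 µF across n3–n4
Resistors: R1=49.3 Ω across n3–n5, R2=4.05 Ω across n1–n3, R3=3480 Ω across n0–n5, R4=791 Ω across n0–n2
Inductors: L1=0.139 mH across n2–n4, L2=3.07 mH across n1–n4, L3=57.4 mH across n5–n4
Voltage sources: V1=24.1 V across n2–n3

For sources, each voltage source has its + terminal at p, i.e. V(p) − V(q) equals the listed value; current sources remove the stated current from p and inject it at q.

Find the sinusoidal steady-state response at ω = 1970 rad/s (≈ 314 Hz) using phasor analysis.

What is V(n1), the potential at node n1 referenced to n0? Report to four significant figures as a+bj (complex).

-23.10-4.237j V

Apply KCL at each of the 5 non-ground nodes and solve the resulting linear system.
Node n1: branches {C1, R2, L2} → V_1 = -23.10-4.237j
Node n2: branches {R4, L1, V1} → V_2 = -5.489+6.416j
Node n3: branches {R1, C2, C4, R2, V1} → V_3 = -29.59+6.416j
Node n4: branches {I1, C2, C4, L1, L2, I2, L3} → V_4 = -6.164+5.646j
Node n5: branches {I1, R1, C3, R3, L3} → V_5 = 29.65+14.08j
Source currents: i(V1)=-2.805+2.456j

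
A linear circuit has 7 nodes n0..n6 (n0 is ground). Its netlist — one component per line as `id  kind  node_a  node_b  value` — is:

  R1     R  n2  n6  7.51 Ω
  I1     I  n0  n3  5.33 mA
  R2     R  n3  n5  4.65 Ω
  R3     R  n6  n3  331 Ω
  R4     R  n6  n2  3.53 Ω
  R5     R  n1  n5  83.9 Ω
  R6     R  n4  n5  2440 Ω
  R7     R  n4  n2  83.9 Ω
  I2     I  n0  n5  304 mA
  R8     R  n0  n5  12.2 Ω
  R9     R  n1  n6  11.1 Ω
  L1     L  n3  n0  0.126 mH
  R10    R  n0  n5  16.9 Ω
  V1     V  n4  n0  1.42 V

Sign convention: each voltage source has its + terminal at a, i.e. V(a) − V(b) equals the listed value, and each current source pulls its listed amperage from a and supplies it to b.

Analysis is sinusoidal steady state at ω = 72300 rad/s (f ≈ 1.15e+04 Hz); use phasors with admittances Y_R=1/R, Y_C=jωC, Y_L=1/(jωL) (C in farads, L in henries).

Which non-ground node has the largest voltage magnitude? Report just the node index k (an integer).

Apply KCL at each of the 6 non-ground nodes and solve the resulting linear system.
Node n1: branches {R5, R9} → V_1 = 1.337+0.4218j
Node n2: branches {R1, R4, R7} → V_2 = 1.335+0.3827j
Node n3: branches {I1, R2, R3, L1} → V_3 = 0.8598+1.064j
Node n4: branches {R6, R7, V1} → V_4 = 1.420+0.000j
Node n5: branches {R2, R5, R6, I2, R8, R10} → V_5 = 1.371+0.6345j
Node n6: branches {R1, R3, R4, R9} → V_6 = 1.332+0.3936j
Source currents: i(V1)=-0.001036+0.004821j

5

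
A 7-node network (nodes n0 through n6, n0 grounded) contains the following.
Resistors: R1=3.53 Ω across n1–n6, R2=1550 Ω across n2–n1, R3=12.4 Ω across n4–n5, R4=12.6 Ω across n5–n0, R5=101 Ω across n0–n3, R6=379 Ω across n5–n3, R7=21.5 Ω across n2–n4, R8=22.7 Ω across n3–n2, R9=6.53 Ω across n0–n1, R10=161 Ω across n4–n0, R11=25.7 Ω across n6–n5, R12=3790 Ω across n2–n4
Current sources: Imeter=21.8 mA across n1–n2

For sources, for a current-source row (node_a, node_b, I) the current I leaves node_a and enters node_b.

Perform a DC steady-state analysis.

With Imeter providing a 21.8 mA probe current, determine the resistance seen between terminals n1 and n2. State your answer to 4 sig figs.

Apply KCL at each of the 6 non-ground nodes and solve the resulting linear system.
Node n1: branches {R1, R2, R9, Imeter} → V_1 = -0.09522
Node n2: branches {R2, R7, R8, R12, Imeter} → V_2 = 0.6088
Node n3: branches {R5, R6, R8} → V_3 = 0.4786
Node n4: branches {R3, R7, R10, R12} → V_4 = 0.2749
Node n5: branches {R3, R4, R6, R11} → V_5 = 0.1025
Node n6: branches {R1, R11} → V_6 = -0.07134

R_eq = 32.29 Ω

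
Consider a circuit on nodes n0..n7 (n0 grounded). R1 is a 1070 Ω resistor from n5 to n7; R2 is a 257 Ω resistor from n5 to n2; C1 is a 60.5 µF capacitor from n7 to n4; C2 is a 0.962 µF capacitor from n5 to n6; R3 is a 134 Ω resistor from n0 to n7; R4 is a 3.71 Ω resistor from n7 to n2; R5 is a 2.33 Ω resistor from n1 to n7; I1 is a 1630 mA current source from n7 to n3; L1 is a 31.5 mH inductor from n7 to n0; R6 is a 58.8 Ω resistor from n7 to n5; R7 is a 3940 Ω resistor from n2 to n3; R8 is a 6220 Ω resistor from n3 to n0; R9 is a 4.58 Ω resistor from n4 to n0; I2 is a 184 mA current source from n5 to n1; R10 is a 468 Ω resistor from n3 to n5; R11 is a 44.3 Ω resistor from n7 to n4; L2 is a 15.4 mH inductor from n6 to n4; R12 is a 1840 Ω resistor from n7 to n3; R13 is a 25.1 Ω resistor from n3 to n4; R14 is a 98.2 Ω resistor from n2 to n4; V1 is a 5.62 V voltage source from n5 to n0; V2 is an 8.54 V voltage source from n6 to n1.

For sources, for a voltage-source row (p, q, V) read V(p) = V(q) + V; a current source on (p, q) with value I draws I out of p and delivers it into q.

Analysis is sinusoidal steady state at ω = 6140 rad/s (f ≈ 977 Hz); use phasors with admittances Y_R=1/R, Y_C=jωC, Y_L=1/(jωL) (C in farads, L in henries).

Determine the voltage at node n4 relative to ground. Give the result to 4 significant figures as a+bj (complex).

Element admittances at ω=6140 rad/s:
  Y(R1) = 0.0009346+0.000j S between n5,n7
  Y(R2) = 0.003891+0.000j S between n5,n2
  Y(C1) = 0.000+0.3715j S between n7,n4
  Y(C2) = 0.000+0.005907j S between n5,n6
  Y(R3) = 0.007463+0.000j S between n0,n7
  Y(R4) = 0.2695+0.000j S between n7,n2
  Y(R5) = 0.4292+0.000j S between n1,n7
  I1: injects 1.63 A into n3 (from n7)
  Y(L1) = 0.000-0.005170j S between n7,n0
  Y(R6) = 0.01701+0.000j S between n7,n5
  Y(R7) = 0.0002538+0.000j S between n2,n3
  Y(R8) = 0.0001608+0.000j S between n3,n0
  Y(R9) = 0.2183+0.000j S between n4,n0
  I2: injects 0.184 A into n1 (from n5)
  Y(R10) = 0.002137+0.000j S between n3,n5
  Y(R11) = 0.02257+0.000j S between n7,n4
  Y(L2) = 0.000-0.01058j S between n6,n4
  Y(R12) = 0.0005435+0.000j S between n7,n3
  Y(R13) = 0.03984+0.000j S between n3,n4
  Y(R14) = 0.01018+0.000j S between n2,n4
  V1: constraint V(n5)−V(n0) = 5.62
  V2: constraint V(n6)−V(n1) = 8.54
Assemble and solve the 9×9 MNA system:
  V(n1)=0.9872+3.255j  V(n2)=0.7228+2.923j  V(n3)=39.16-0.4071j  V(n4)=0.9788-0.4996j  V(n5)=5.620+0.000j  V(n6)=9.527+3.255j  V(n7)=0.6062+3.098j
  i(V1)=-0.2406+0.08916j  i(V2)=-0.02048+0.06733j

0.9788-0.4996j V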